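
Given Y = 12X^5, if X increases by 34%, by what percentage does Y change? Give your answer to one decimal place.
332.0%

For Y = 12X^5:
If X → X(1 + 0.34)
Then Y → Y · (1 + 0.34)^5
     ≈ Y · 4.3204

Percentage change = ((1 + 0.34)^5 − 1) × 100% ≈ 332.0%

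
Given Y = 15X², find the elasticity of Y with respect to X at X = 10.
Elasticity = 2

Elasticity = (dY/dX) · (X/Y)

dY/dX = 30·X
At X = 10: dY/dX = 300, Y = 1500

Elasticity = 300 · (10 / 1500) = 2

Interpretation: for a small percentage change in X, the percentage change in Y is approximately 2.00 times as large.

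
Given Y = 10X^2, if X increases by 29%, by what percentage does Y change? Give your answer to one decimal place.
66.4%

For Y = 10X^2:
If X → X(1 + 0.29)
Then Y → Y · (1 + 0.29)^2
     = Y · 1.6641

Percentage change = ((1 + 0.29)^2 − 1) × 100% ≈ 66.4%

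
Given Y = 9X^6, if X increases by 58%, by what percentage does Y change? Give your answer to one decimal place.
1455.8%

For Y = 9X^6:
If X → X(1 + 0.58)
Then Y → Y · (1 + 0.58)^6
     ≈ Y · 15.5576

Percentage change = ((1 + 0.58)^6 − 1) × 100% ≈ 1455.8%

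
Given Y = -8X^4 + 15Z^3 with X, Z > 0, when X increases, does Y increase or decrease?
Y decreases

Taking the partial derivative:
∂Y/∂X = -32X^3

∂Y/∂X = -32X^3 < 0 (assuming positive values)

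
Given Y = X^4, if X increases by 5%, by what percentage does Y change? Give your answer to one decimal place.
21.6%

For Y = X^4:
If X → X(1 + 0.05)
Then Y → Y · (1 + 0.05)^4
     ≈ Y · 1.2155

Percentage change = ((1 + 0.05)^4 − 1) × 100% ≈ 21.6%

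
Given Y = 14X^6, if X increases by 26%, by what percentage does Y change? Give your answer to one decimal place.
300.2%

For Y = 14X^6:
If X → X(1 + 0.26)
Then Y → Y · (1 + 0.26)^6
     ≈ Y · 4.0015

Percentage change = ((1 + 0.26)^6 − 1) × 100% ≈ 300.2%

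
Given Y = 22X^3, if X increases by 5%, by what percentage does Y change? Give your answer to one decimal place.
15.8%

For Y = 22X^3:
If X → X(1 + 0.05)
Then Y → Y · (1 + 0.05)^3
     ≈ Y · 1.1576

Percentage change = ((1 + 0.05)^3 − 1) × 100% ≈ 15.8%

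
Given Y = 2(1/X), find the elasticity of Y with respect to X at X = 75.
Elasticity = -1

Elasticity = (dY/dX) · (X/Y)

dY/dX = -2/X²
At X = 75: dY/dX = -2/5625, Y = 2/75

Elasticity = (-2/5625) · (75 / (2/75)) = -1

Interpretation: for a small percentage change in X, the percentage change in Y is approximately -1.00 times as large.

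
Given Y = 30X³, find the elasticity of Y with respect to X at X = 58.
Elasticity = 3

Elasticity = (dY/dX) · (X/Y)

dY/dX = 90·X²
At X = 58: dY/dX = 302760, Y = 5853360

Elasticity = 302760 · (58 / 5853360) = 3

Interpretation: for a small percentage change in X, the percentage change in Y is approximately 3.00 times as large.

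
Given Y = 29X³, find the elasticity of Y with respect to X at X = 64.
Elasticity = 3

Elasticity = (dY/dX) · (X/Y)

dY/dX = 87·X²
At X = 64: dY/dX = 356352, Y = 7602176

Elasticity = 356352 · (64 / 7602176) = 3

Interpretation: for a small percentage change in X, the percentage change in Y is approximately 3.00 times as large.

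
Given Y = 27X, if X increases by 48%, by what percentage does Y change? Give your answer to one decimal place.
48.0%

For Y = 27X:
If X → X(1 + 0.48)
Then Y → Y · (1 + 0.48)^1
     = Y · 1.4800

Percentage change = ((1 + 0.48)^1 − 1) × 100% = 48.0%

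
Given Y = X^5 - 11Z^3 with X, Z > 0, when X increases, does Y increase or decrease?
Y increases

Taking the partial derivative:
∂Y/∂X = 5X^4

∂Y/∂X = 5X^4 > 0 (assuming positive values)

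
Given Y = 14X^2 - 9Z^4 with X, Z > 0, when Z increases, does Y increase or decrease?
Y decreases

Taking the partial derivative:
∂Y/∂Z = -36Z^3

∂Y/∂Z = -36Z^3 < 0 (assuming positive values)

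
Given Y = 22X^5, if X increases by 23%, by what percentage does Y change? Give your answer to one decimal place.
181.5%

For Y = 22X^5:
If X → X(1 + 0.23)
Then Y → Y · (1 + 0.23)^5
     ≈ Y · 2.8153

Percentage change = ((1 + 0.23)^5 − 1) × 100% ≈ 181.5%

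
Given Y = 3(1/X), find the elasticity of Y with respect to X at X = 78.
Elasticity = -1

Elasticity = (dY/dX) · (X/Y)

dY/dX = -3/X²
At X = 78: dY/dX = -1/2028, Y = 1/26

Elasticity = (-1/2028) · (78 / (1/26)) = -1

Interpretation: for a small percentage change in X, the percentage change in Y is approximately -1.00 times as large.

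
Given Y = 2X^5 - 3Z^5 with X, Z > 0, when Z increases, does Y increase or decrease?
Y decreases

Taking the partial derivative:
∂Y/∂Z = -15Z^4

∂Y/∂Z = -15Z^4 < 0 (assuming positive values)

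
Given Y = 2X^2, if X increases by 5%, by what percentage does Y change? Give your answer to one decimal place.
10.3%

For Y = 2X^2:
If X → X(1 + 0.05)
Then Y → Y · (1 + 0.05)^2
     = Y · 1.1025

Percentage change = ((1 + 0.05)^2 − 1) × 100% ≈ 10.3%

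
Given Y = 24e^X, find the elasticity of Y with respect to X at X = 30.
Elasticity = 30

Elasticity = (dY/dX) · (X/Y)

dY/dX = 24·e^X
At X = 30: dY/dX = 24·e^30, Y = 24·e^30

Elasticity = (24·e^30) · (30 / (24·e^30)) = 30

Interpretation: for a small percentage change in X, the percentage change in Y is approximately 30.00 times as large.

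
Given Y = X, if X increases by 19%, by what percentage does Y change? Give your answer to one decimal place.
19.0%

For Y = X:
If X → X(1 + 0.19)
Then Y → Y · (1 + 0.19)^1
     = Y · 1.1900

Percentage change = ((1 + 0.19)^1 − 1) × 100% = 19.0%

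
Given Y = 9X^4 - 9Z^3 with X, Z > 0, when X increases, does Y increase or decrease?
Y increases

Taking the partial derivative:
∂Y/∂X = 36X^3

∂Y/∂X = 36X^3 > 0 (assuming positive values)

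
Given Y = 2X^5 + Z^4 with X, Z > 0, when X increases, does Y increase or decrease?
Y increases

Taking the partial derivative:
∂Y/∂X = 10X^4

∂Y/∂X = 10X^4 > 0 (assuming positive values)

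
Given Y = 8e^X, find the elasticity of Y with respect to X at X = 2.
Elasticity = 2

Elasticity = (dY/dX) · (X/Y)

dY/dX = 8·e^X
At X = 2: dY/dX = 8·e^2, Y = 8·e^2

Elasticity = (8·e^2) · (2 / (8·e^2)) = 2

Interpretation: for a small percentage change in X, the percentage change in Y is approximately 2.00 times as large.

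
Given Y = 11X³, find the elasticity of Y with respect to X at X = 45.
Elasticity = 3

Elasticity = (dY/dX) · (X/Y)

dY/dX = 33·X²
At X = 45: dY/dX = 66825, Y = 1002375

Elasticity = 66825 · (45 / 1002375) = 3

Interpretation: for a small percentage change in X, the percentage change in Y is approximately 3.00 times as large.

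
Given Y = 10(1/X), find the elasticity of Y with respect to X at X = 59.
Elasticity = -1

Elasticity = (dY/dX) · (X/Y)

dY/dX = -10/X²
At X = 59: dY/dX = -10/3481, Y = 10/59

Elasticity = (-10/3481) · (59 / (10/59)) = -1

Interpretation: for a small percentage change in X, the percentage change in Y is approximately -1.00 times as large.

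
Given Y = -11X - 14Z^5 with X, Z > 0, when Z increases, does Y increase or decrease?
Y decreases

Taking the partial derivative:
∂Y/∂Z = -70Z^4

∂Y/∂Z = -70Z^4 < 0 (assuming positive values)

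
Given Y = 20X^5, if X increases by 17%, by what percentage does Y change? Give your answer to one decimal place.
119.2%

For Y = 20X^5:
If X → X(1 + 0.17)
Then Y → Y · (1 + 0.17)^5
     ≈ Y · 2.1924

Percentage change = ((1 + 0.17)^5 − 1) × 100% ≈ 119.2%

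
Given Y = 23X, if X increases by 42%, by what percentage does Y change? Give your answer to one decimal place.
42.0%

For Y = 23X:
If X → X(1 + 0.42)
Then Y → Y · (1 + 0.42)^1
     = Y · 1.4200

Percentage change = ((1 + 0.42)^1 − 1) × 100% = 42.0%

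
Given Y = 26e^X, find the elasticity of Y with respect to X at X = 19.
Elasticity = 19

Elasticity = (dY/dX) · (X/Y)

dY/dX = 26·e^X
At X = 19: dY/dX = 26·e^19, Y = 26·e^19

Elasticity = (26·e^19) · (19 / (26·e^19)) = 19

Interpretation: for a small percentage change in X, the percentage change in Y is approximately 19.00 times as large.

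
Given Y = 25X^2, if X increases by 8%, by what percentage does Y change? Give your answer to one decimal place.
16.6%

For Y = 25X^2:
If X → X(1 + 0.08)
Then Y → Y · (1 + 0.08)^2
     = Y · 1.1664

Percentage change = ((1 + 0.08)^2 − 1) × 100% ≈ 16.6%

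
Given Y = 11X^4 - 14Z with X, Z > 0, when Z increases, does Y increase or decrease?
Y decreases

Taking the partial derivative:
∂Y/∂Z = -14

∂Y/∂Z = -14 < 0 (assuming positive values)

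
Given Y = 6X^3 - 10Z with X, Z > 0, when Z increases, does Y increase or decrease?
Y decreases

Taking the partial derivative:
∂Y/∂Z = -10

∂Y/∂Z = -10 < 0 (assuming positive values)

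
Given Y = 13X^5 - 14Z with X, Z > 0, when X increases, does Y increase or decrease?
Y increases

Taking the partial derivative:
∂Y/∂X = 65X^4

∂Y/∂X = 65X^4 > 0 (assuming positive values)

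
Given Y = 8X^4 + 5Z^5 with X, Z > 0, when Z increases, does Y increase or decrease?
Y increases

Taking the partial derivative:
∂Y/∂Z = 25Z^4

∂Y/∂Z = 25Z^4 > 0 (assuming positive values)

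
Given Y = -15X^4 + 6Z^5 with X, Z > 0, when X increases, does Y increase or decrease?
Y decreases

Taking the partial derivative:
∂Y/∂X = -60X^3

∂Y/∂X = -60X^3 < 0 (assuming positive values)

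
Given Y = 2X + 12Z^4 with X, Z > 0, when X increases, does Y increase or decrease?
Y increases

Taking the partial derivative:
∂Y/∂X = 2

∂Y/∂X = 2 > 0 (assuming positive values)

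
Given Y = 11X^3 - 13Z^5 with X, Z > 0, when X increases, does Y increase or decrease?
Y increases

Taking the partial derivative:
∂Y/∂X = 33X^2

∂Y/∂X = 33X^2 > 0 (assuming positive values)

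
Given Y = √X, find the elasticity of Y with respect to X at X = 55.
Elasticity = 1/2

Elasticity = (dY/dX) · (X/Y)

dY/dX = 1/(2·√X)
At X = 55: dY/dX = √55/110, Y = √55

Elasticity = (√55/110) · (55 / (√55)) = 1/2

Interpretation: for a small percentage change in X, the percentage change in Y is approximately 0.50 times as large.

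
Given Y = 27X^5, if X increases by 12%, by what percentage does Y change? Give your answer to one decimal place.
76.2%

For Y = 27X^5:
If X → X(1 + 0.12)
Then Y → Y · (1 + 0.12)^5
     ≈ Y · 1.7623

Percentage change = ((1 + 0.12)^5 − 1) × 100% ≈ 76.2%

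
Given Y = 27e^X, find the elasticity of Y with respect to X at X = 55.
Elasticity = 55

Elasticity = (dY/dX) · (X/Y)

dY/dX = 27·e^X
At X = 55: dY/dX = 27·e^55, Y = 27·e^55

Elasticity = (27·e^55) · (55 / (27·e^55)) = 55

Interpretation: for a small percentage change in X, the percentage change in Y is approximately 55.00 times as large.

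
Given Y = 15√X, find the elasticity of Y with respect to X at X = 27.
Elasticity = 1/2

Elasticity = (dY/dX) · (X/Y)

dY/dX = 15/(2·√X)
At X = 27: dY/dX = 5·√3/6, Y = 45·√3

Elasticity = (5·√3/6) · (27 / (45·√3)) = 1/2

Interpretation: for a small percentage change in X, the percentage change in Y is approximately 0.50 times as large.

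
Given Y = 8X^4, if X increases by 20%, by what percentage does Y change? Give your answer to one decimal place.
107.4%

For Y = 8X^4:
If X → X(1 + 0.2)
Then Y → Y · (1 + 0.2)^4
     = Y · 2.0736

Percentage change = ((1 + 0.2)^4 − 1) × 100% ≈ 107.4%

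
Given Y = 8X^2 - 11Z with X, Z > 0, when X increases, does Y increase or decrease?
Y increases

Taking the partial derivative:
∂Y/∂X = 16X

∂Y/∂X = 16X > 0 (assuming positive values)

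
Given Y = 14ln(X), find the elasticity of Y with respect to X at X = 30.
Elasticity = 1/ln(30) ≈ 0.2940

Elasticity = (dY/dX) · (X/Y)

dY/dX = 14/X
At X = 30: dY/dX = 7/15, Y = 14·ln(30)

Elasticity = (7/15) · (30 / (14·ln(30))) = 1/ln(30) ≈ 0.2940

Interpretation: for a small percentage change in X, the percentage change in Y is approximately 0.29 times as large.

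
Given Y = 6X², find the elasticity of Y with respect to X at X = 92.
Elasticity = 2

Elasticity = (dY/dX) · (X/Y)

dY/dX = 12·X
At X = 92: dY/dX = 1104, Y = 50784

Elasticity = 1104 · (92 / 50784) = 2

Interpretation: for a small percentage change in X, the percentage change in Y is approximately 2.00 times as large.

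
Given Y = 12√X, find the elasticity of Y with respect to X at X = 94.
Elasticity = 1/2

Elasticity = (dY/dX) · (X/Y)

dY/dX = 6/√X
At X = 94: dY/dX = 3·√94/47, Y = 12·√94

Elasticity = (3·√94/47) · (94 / (12·√94)) = 1/2

Interpretation: for a small percentage change in X, the percentage change in Y is approximately 0.50 times as large.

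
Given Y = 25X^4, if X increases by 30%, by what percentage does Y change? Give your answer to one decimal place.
185.6%

For Y = 25X^4:
If X → X(1 + 0.3)
Then Y → Y · (1 + 0.3)^4
     = Y · 2.8561

Percentage change = ((1 + 0.3)^4 − 1) × 100% ≈ 185.6%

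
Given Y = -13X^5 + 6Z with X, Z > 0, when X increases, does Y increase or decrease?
Y decreases

Taking the partial derivative:
∂Y/∂X = -65X^4

∂Y/∂X = -65X^4 < 0 (assuming positive values)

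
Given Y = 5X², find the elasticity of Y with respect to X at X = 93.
Elasticity = 2

Elasticity = (dY/dX) · (X/Y)

dY/dX = 10·X
At X = 93: dY/dX = 930, Y = 43245

Elasticity = 930 · (93 / 43245) = 2

Interpretation: for a small percentage change in X, the percentage change in Y is approximately 2.00 times as large.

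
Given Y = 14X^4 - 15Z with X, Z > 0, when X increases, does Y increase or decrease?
Y increases

Taking the partial derivative:
∂Y/∂X = 56X^3

∂Y/∂X = 56X^3 > 0 (assuming positive values)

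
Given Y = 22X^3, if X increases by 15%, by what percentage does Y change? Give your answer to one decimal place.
52.1%

For Y = 22X^3:
If X → X(1 + 0.15)
Then Y → Y · (1 + 0.15)^3
     ≈ Y · 1.5209

Percentage change = ((1 + 0.15)^3 − 1) × 100% ≈ 52.1%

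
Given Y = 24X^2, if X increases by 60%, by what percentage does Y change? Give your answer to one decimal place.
156.0%

For Y = 24X^2:
If X → X(1 + 0.6)
Then Y → Y · (1 + 0.6)^2
     = Y · 2.5600

Percentage change = ((1 + 0.6)^2 − 1) × 100% = 156.0%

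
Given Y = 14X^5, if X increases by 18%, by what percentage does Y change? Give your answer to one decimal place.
128.8%

For Y = 14X^5:
If X → X(1 + 0.18)
Then Y → Y · (1 + 0.18)^5
     ≈ Y · 2.2878

Percentage change = ((1 + 0.18)^5 − 1) × 100% ≈ 128.8%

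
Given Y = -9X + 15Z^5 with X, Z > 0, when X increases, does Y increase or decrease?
Y decreases

Taking the partial derivative:
∂Y/∂X = -9

∂Y/∂X = -9 < 0 (assuming positive values)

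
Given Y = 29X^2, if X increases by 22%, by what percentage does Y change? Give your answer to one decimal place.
48.8%

For Y = 29X^2:
If X → X(1 + 0.22)
Then Y → Y · (1 + 0.22)^2
     = Y · 1.4884

Percentage change = ((1 + 0.22)^2 − 1) × 100% ≈ 48.8%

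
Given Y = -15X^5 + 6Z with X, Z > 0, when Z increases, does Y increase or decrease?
Y increases

Taking the partial derivative:
∂Y/∂Z = 6

∂Y/∂Z = 6 > 0 (assuming positive values)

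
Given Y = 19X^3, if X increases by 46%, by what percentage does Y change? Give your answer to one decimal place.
211.2%

For Y = 19X^3:
If X → X(1 + 0.46)
Then Y → Y · (1 + 0.46)^3
     ≈ Y · 3.1121

Percentage change = ((1 + 0.46)^3 − 1) × 100% ≈ 211.2%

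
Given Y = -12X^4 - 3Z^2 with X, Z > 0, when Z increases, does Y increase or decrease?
Y decreases

Taking the partial derivative:
∂Y/∂Z = -6Z

∂Y/∂Z = -6Z < 0 (assuming positive values)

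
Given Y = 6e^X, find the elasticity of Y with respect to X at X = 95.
Elasticity = 95

Elasticity = (dY/dX) · (X/Y)

dY/dX = 6·e^X
At X = 95: dY/dX = 6·e^95, Y = 6·e^95

Elasticity = (6·e^95) · (95 / (6·e^95)) = 95

Interpretation: for a small percentage change in X, the percentage change in Y is approximately 95.00 times as large.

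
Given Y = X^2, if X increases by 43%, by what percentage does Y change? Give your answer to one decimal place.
104.5%

For Y = X^2:
If X → X(1 + 0.43)
Then Y → Y · (1 + 0.43)^2
     = Y · 2.0449

Percentage change = ((1 + 0.43)^2 − 1) × 100% ≈ 104.5%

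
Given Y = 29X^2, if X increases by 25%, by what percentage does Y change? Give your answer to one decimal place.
56.3%

For Y = 29X^2:
If X → X(1 + 0.25)
Then Y → Y · (1 + 0.25)^2
     = Y · 1.5625

Percentage change = ((1 + 0.25)^2 − 1) × 100% ≈ 56.3%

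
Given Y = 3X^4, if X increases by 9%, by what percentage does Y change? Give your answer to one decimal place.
41.2%

For Y = 3X^4:
If X → X(1 + 0.09)
Then Y → Y · (1 + 0.09)^4
     ≈ Y · 1.4116

Percentage change = ((1 + 0.09)^4 − 1) × 100% ≈ 41.2%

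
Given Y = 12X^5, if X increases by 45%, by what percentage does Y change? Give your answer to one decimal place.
541.0%

For Y = 12X^5:
If X → X(1 + 0.45)
Then Y → Y · (1 + 0.45)^5
     ≈ Y · 6.4097

Percentage change = ((1 + 0.45)^5 − 1) × 100% ≈ 541.0%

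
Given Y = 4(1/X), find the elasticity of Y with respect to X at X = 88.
Elasticity = -1

Elasticity = (dY/dX) · (X/Y)

dY/dX = -4/X²
At X = 88: dY/dX = -1/1936, Y = 1/22

Elasticity = (-1/1936) · (88 / (1/22)) = -1

Interpretation: for a small percentage change in X, the percentage change in Y is approximately -1.00 times as large.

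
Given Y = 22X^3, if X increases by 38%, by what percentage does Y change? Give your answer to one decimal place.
162.8%

For Y = 22X^3:
If X → X(1 + 0.38)
Then Y → Y · (1 + 0.38)^3
     ≈ Y · 2.6281

Percentage change = ((1 + 0.38)^3 − 1) × 100% ≈ 162.8%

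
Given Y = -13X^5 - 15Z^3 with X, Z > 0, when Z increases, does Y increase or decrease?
Y decreases

Taking the partial derivative:
∂Y/∂Z = -45Z^2

∂Y/∂Z = -45Z^2 < 0 (assuming positive values)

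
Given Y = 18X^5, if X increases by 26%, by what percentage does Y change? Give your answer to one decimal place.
217.6%

For Y = 18X^5:
If X → X(1 + 0.26)
Then Y → Y · (1 + 0.26)^5
     ≈ Y · 3.1758

Percentage change = ((1 + 0.26)^5 − 1) × 100% ≈ 217.6%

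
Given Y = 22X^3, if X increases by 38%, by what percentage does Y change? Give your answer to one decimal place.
162.8%

For Y = 22X^3:
If X → X(1 + 0.38)
Then Y → Y · (1 + 0.38)^3
     ≈ Y · 2.6281

Percentage change = ((1 + 0.38)^3 − 1) × 100% ≈ 162.8%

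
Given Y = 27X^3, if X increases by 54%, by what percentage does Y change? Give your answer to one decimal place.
265.2%

For Y = 27X^3:
If X → X(1 + 0.54)
Then Y → Y · (1 + 0.54)^3
     ≈ Y · 3.6523

Percentage change = ((1 + 0.54)^3 − 1) × 100% ≈ 265.2%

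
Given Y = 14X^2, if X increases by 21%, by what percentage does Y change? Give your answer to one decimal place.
46.4%

For Y = 14X^2:
If X → X(1 + 0.21)
Then Y → Y · (1 + 0.21)^2
     = Y · 1.4641

Percentage change = ((1 + 0.21)^2 − 1) × 100% ≈ 46.4%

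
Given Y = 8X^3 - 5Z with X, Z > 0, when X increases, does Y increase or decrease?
Y increases

Taking the partial derivative:
∂Y/∂X = 24X^2

∂Y/∂X = 24X^2 > 0 (assuming positive values)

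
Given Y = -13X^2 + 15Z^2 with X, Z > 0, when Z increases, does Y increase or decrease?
Y increases

Taking the partial derivative:
∂Y/∂Z = 30Z

∂Y/∂Z = 30Z > 0 (assuming positive values)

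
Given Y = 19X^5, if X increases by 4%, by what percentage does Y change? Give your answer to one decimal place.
21.7%

For Y = 19X^5:
If X → X(1 + 0.04)
Then Y → Y · (1 + 0.04)^5
     ≈ Y · 1.2167

Percentage change = ((1 + 0.04)^5 − 1) × 100% ≈ 21.7%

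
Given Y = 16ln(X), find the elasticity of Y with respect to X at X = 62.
Elasticity = 1/ln(62) ≈ 0.2423

Elasticity = (dY/dX) · (X/Y)

dY/dX = 16/X
At X = 62: dY/dX = 8/31, Y = 16·ln(62)

Elasticity = (8/31) · (62 / (16·ln(62))) = 1/ln(62) ≈ 0.2423

Interpretation: for a small percentage change in X, the percentage change in Y is approximately 0.24 times as large.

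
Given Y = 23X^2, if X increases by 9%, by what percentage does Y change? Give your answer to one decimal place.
18.8%

For Y = 23X^2:
If X → X(1 + 0.09)
Then Y → Y · (1 + 0.09)^2
     = Y · 1.1881

Percentage change = ((1 + 0.09)^2 − 1) × 100% ≈ 18.8%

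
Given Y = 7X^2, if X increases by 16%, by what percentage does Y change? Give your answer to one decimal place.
34.6%

For Y = 7X^2:
If X → X(1 + 0.16)
Then Y → Y · (1 + 0.16)^2
     = Y · 1.3456

Percentage change = ((1 + 0.16)^2 − 1) × 100% ≈ 34.6%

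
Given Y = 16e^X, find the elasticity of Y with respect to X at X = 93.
Elasticity = 93

Elasticity = (dY/dX) · (X/Y)

dY/dX = 16·e^X
At X = 93: dY/dX = 16·e^93, Y = 16·e^93

Elasticity = (16·e^93) · (93 / (16·e^93)) = 93

Interpretation: for a small percentage change in X, the percentage change in Y is approximately 93.00 times as large.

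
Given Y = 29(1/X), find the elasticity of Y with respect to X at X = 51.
Elasticity = -1

Elasticity = (dY/dX) · (X/Y)

dY/dX = -29/X²
At X = 51: dY/dX = -29/2601, Y = 29/51

Elasticity = (-29/2601) · (51 / (29/51)) = -1

Interpretation: for a small percentage change in X, the percentage change in Y is approximately -1.00 times as large.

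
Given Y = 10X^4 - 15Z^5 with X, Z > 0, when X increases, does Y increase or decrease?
Y increases

Taking the partial derivative:
∂Y/∂X = 40X^3

∂Y/∂X = 40X^3 > 0 (assuming positive values)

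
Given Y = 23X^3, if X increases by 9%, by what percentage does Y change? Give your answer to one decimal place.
29.5%

For Y = 23X^3:
If X → X(1 + 0.09)
Then Y → Y · (1 + 0.09)^3
     ≈ Y · 1.2950

Percentage change = ((1 + 0.09)^3 − 1) × 100% ≈ 29.5%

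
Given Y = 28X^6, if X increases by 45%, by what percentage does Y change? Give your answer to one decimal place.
829.4%

For Y = 28X^6:
If X → X(1 + 0.45)
Then Y → Y · (1 + 0.45)^6
     ≈ Y · 9.2941

Percentage change = ((1 + 0.45)^6 − 1) × 100% ≈ 829.4%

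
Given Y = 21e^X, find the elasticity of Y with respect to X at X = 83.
Elasticity = 83

Elasticity = (dY/dX) · (X/Y)

dY/dX = 21·e^X
At X = 83: dY/dX = 21·e^83, Y = 21·e^83

Elasticity = (21·e^83) · (83 / (21·e^83)) = 83

Interpretation: for a small percentage change in X, the percentage change in Y is approximately 83.00 times as large.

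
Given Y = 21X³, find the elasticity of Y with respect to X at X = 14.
Elasticity = 3

Elasticity = (dY/dX) · (X/Y)

dY/dX = 63·X²
At X = 14: dY/dX = 12348, Y = 57624

Elasticity = 12348 · (14 / 57624) = 3

Interpretation: for a small percentage change in X, the percentage change in Y is approximately 3.00 times as large.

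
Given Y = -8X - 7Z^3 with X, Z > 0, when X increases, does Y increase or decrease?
Y decreases

Taking the partial derivative:
∂Y/∂X = -8

∂Y/∂X = -8 < 0 (assuming positive values)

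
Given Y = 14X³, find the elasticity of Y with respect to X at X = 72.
Elasticity = 3

Elasticity = (dY/dX) · (X/Y)

dY/dX = 42·X²
At X = 72: dY/dX = 217728, Y = 5225472

Elasticity = 217728 · (72 / 5225472) = 3

Interpretation: for a small percentage change in X, the percentage change in Y is approximately 3.00 times as large.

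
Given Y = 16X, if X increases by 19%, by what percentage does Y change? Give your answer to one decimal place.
19.0%

For Y = 16X:
If X → X(1 + 0.19)
Then Y → Y · (1 + 0.19)^1
     = Y · 1.1900

Percentage change = ((1 + 0.19)^1 − 1) × 100% = 19.0%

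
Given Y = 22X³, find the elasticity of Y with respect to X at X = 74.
Elasticity = 3

Elasticity = (dY/dX) · (X/Y)

dY/dX = 66·X²
At X = 74: dY/dX = 361416, Y = 8914928

Elasticity = 361416 · (74 / 8914928) = 3

Interpretation: for a small percentage change in X, the percentage change in Y is approximately 3.00 times as large.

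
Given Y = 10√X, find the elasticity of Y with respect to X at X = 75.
Elasticity = 1/2

Elasticity = (dY/dX) · (X/Y)

dY/dX = 5/√X
At X = 75: dY/dX = √3/3, Y = 50·√3

Elasticity = (√3/3) · (75 / (50·√3)) = 1/2

Interpretation: for a small percentage change in X, the percentage change in Y is approximately 0.50 times as large.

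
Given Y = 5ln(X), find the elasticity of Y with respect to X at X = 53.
Elasticity = 1/ln(53) ≈ 0.2519

Elasticity = (dY/dX) · (X/Y)

dY/dX = 5/X
At X = 53: dY/dX = 5/53, Y = 5·ln(53)

Elasticity = (5/53) · (53 / (5·ln(53))) = 1/ln(53) ≈ 0.2519

Interpretation: for a small percentage change in X, the percentage change in Y is approximately 0.25 times as large.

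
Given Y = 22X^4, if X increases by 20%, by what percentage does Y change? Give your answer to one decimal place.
107.4%

For Y = 22X^4:
If X → X(1 + 0.2)
Then Y → Y · (1 + 0.2)^4
     = Y · 2.0736

Percentage change = ((1 + 0.2)^4 − 1) × 100% ≈ 107.4%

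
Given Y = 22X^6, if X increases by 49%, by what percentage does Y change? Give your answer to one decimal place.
994.3%

For Y = 22X^6:
If X → X(1 + 0.49)
Then Y → Y · (1 + 0.49)^6
     ≈ Y · 10.9425

Percentage change = ((1 + 0.49)^6 − 1) × 100% ≈ 994.3%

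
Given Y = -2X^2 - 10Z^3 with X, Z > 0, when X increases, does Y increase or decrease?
Y decreases

Taking the partial derivative:
∂Y/∂X = -4X

∂Y/∂X = -4X < 0 (assuming positive values)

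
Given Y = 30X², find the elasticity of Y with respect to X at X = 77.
Elasticity = 2

Elasticity = (dY/dX) · (X/Y)

dY/dX = 60·X
At X = 77: dY/dX = 4620, Y = 177870

Elasticity = 4620 · (77 / 177870) = 2

Interpretation: for a small percentage change in X, the percentage change in Y is approximately 2.00 times as large.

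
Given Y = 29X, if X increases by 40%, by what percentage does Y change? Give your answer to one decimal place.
40.0%

For Y = 29X:
If X → X(1 + 0.4)
Then Y → Y · (1 + 0.4)^1
     = Y · 1.4000

Percentage change = ((1 + 0.4)^1 − 1) × 100% = 40.0%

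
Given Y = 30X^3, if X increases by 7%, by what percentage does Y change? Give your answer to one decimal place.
22.5%

For Y = 30X^3:
If X → X(1 + 0.07)
Then Y → Y · (1 + 0.07)^3
     ≈ Y · 1.2250

Percentage change = ((1 + 0.07)^3 − 1) × 100% ≈ 22.5%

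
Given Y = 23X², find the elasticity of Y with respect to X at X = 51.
Elasticity = 2

Elasticity = (dY/dX) · (X/Y)

dY/dX = 46·X
At X = 51: dY/dX = 2346, Y = 59823

Elasticity = 2346 · (51 / 59823) = 2

Interpretation: for a small percentage change in X, the percentage change in Y is approximately 2.00 times as large.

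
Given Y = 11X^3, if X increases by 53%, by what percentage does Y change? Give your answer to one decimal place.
258.2%

For Y = 11X^3:
If X → X(1 + 0.53)
Then Y → Y · (1 + 0.53)^3
     ≈ Y · 3.5816

Percentage change = ((1 + 0.53)^3 − 1) × 100% ≈ 258.2%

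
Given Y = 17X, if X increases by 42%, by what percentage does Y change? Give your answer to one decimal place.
42.0%

For Y = 17X:
If X → X(1 + 0.42)
Then Y → Y · (1 + 0.42)^1
     = Y · 1.4200

Percentage change = ((1 + 0.42)^1 − 1) × 100% = 42.0%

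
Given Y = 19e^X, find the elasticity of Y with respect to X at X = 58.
Elasticity = 58

Elasticity = (dY/dX) · (X/Y)

dY/dX = 19·e^X
At X = 58: dY/dX = 19·e^58, Y = 19·e^58

Elasticity = (19·e^58) · (58 / (19·e^58)) = 58

Interpretation: for a small percentage change in X, the percentage change in Y is approximately 58.00 times as large.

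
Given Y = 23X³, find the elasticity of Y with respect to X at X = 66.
Elasticity = 3

Elasticity = (dY/dX) · (X/Y)

dY/dX = 69·X²
At X = 66: dY/dX = 300564, Y = 6612408

Elasticity = 300564 · (66 / 6612408) = 3

Interpretation: for a small percentage change in X, the percentage change in Y is approximately 3.00 times as large.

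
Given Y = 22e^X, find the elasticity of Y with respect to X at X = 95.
Elasticity = 95

Elasticity = (dY/dX) · (X/Y)

dY/dX = 22·e^X
At X = 95: dY/dX = 22·e^95, Y = 22·e^95

Elasticity = (22·e^95) · (95 / (22·e^95)) = 95

Interpretation: for a small percentage change in X, the percentage change in Y is approximately 95.00 times as large.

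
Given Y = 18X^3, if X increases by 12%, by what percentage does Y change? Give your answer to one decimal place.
40.5%

For Y = 18X^3:
If X → X(1 + 0.12)
Then Y → Y · (1 + 0.12)^3
     ≈ Y · 1.4049

Percentage change = ((1 + 0.12)^3 − 1) × 100% ≈ 40.5%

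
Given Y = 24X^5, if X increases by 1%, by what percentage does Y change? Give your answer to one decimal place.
5.1%

For Y = 24X^5:
If X → X(1 + 0.01)
Then Y → Y · (1 + 0.01)^5
     ≈ Y · 1.0510

Percentage change = ((1 + 0.01)^5 − 1) × 100% ≈ 5.1%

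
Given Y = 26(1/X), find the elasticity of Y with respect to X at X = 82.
Elasticity = -1

Elasticity = (dY/dX) · (X/Y)

dY/dX = -26/X²
At X = 82: dY/dX = -13/3362, Y = 13/41

Elasticity = (-13/3362) · (82 / (13/41)) = -1

Interpretation: for a small percentage change in X, the percentage change in Y is approximately -1.00 times as large.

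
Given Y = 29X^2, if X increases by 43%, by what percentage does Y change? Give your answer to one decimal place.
104.5%

For Y = 29X^2:
If X → X(1 + 0.43)
Then Y → Y · (1 + 0.43)^2
     = Y · 2.0449

Percentage change = ((1 + 0.43)^2 − 1) × 100% ≈ 104.5%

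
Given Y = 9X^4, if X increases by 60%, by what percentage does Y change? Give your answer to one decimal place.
555.4%

For Y = 9X^4:
If X → X(1 + 0.6)
Then Y → Y · (1 + 0.6)^4
     = Y · 6.5536

Percentage change = ((1 + 0.6)^4 − 1) × 100% ≈ 555.4%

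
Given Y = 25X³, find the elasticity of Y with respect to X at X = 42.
Elasticity = 3

Elasticity = (dY/dX) · (X/Y)

dY/dX = 75·X²
At X = 42: dY/dX = 132300, Y = 1852200

Elasticity = 132300 · (42 / 1852200) = 3

Interpretation: for a small percentage change in X, the percentage change in Y is approximately 3.00 times as large.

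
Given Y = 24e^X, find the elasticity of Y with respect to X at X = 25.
Elasticity = 25

Elasticity = (dY/dX) · (X/Y)

dY/dX = 24·e^X
At X = 25: dY/dX = 24·e^25, Y = 24·e^25

Elasticity = (24·e^25) · (25 / (24·e^25)) = 25

Interpretation: for a small percentage change in X, the percentage change in Y is approximately 25.00 times as large.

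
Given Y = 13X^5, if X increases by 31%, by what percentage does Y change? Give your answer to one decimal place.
285.8%

For Y = 13X^5:
If X → X(1 + 0.31)
Then Y → Y · (1 + 0.31)^5
     ≈ Y · 3.8579

Percentage change = ((1 + 0.31)^5 − 1) × 100% ≈ 285.8%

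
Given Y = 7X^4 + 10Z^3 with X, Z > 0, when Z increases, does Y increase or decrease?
Y increases

Taking the partial derivative:
∂Y/∂Z = 30Z^2

∂Y/∂Z = 30Z^2 > 0 (assuming positive values)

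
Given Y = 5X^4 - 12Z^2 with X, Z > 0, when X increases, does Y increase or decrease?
Y increases

Taking the partial derivative:
∂Y/∂X = 20X^3

∂Y/∂X = 20X^3 > 0 (assuming positive values)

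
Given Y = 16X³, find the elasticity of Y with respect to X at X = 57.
Elasticity = 3

Elasticity = (dY/dX) · (X/Y)

dY/dX = 48·X²
At X = 57: dY/dX = 155952, Y = 2963088

Elasticity = 155952 · (57 / 2963088) = 3

Interpretation: for a small percentage change in X, the percentage change in Y is approximately 3.00 times as large.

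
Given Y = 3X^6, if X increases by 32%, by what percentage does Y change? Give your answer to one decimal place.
429.0%

For Y = 3X^6:
If X → X(1 + 0.32)
Then Y → Y · (1 + 0.32)^6
     ≈ Y · 5.2899

Percentage change = ((1 + 0.32)^6 − 1) × 100% ≈ 429.0%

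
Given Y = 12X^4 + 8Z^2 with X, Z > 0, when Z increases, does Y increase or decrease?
Y increases

Taking the partial derivative:
∂Y/∂Z = 16Z

∂Y/∂Z = 16Z > 0 (assuming positive values)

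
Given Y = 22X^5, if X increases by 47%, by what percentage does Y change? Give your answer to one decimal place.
586.4%

For Y = 22X^5:
If X → X(1 + 0.47)
Then Y → Y · (1 + 0.47)^5
     ≈ Y · 6.8641

Percentage change = ((1 + 0.47)^5 − 1) × 100% ≈ 586.4%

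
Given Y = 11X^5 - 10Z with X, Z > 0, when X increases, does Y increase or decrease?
Y increases

Taking the partial derivative:
∂Y/∂X = 55X^4

∂Y/∂X = 55X^4 > 0 (assuming positive values)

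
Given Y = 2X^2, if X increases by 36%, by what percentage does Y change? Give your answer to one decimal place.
85.0%

For Y = 2X^2:
If X → X(1 + 0.36)
Then Y → Y · (1 + 0.36)^2
     = Y · 1.8496

Percentage change = ((1 + 0.36)^2 − 1) × 100% ≈ 85.0%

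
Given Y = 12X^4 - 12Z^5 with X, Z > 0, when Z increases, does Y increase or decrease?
Y decreases

Taking the partial derivative:
∂Y/∂Z = -60Z^4

∂Y/∂Z = -60Z^4 < 0 (assuming positive values)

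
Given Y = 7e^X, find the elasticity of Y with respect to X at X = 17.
Elasticity = 17

Elasticity = (dY/dX) · (X/Y)

dY/dX = 7·e^X
At X = 17: dY/dX = 7·e^17, Y = 7·e^17

Elasticity = (7·e^17) · (17 / (7·e^17)) = 17

Interpretation: for a small percentage change in X, the percentage change in Y is approximately 17.00 times as large.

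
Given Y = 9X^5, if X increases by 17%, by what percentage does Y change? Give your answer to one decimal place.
119.2%

For Y = 9X^5:
If X → X(1 + 0.17)
Then Y → Y · (1 + 0.17)^5
     ≈ Y · 2.1924

Percentage change = ((1 + 0.17)^5 − 1) × 100% ≈ 119.2%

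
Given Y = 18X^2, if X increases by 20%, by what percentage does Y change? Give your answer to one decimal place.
44.0%

For Y = 18X^2:
If X → X(1 + 0.2)
Then Y → Y · (1 + 0.2)^2
     = Y · 1.4400

Percentage change = ((1 + 0.2)^2 − 1) × 100% = 44.0%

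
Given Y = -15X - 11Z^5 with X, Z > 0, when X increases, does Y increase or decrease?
Y decreases

Taking the partial derivative:
∂Y/∂X = -15

∂Y/∂X = -15 < 0 (assuming positive values)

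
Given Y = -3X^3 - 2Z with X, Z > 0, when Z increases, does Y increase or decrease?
Y decreases

Taking the partial derivative:
∂Y/∂Z = -2

∂Y/∂Z = -2 < 0 (assuming positive values)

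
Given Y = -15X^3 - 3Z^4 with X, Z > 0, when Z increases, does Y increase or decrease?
Y decreases

Taking the partial derivative:
∂Y/∂Z = -12Z^3

∂Y/∂Z = -12Z^3 < 0 (assuming positive values)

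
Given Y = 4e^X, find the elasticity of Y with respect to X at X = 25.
Elasticity = 25

Elasticity = (dY/dX) · (X/Y)

dY/dX = 4·e^X
At X = 25: dY/dX = 4·e^25, Y = 4·e^25

Elasticity = (4·e^25) · (25 / (4·e^25)) = 25

Interpretation: for a small percentage change in X, the percentage change in Y is approximately 25.00 times as large.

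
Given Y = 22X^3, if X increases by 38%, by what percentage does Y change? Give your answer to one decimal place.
162.8%

For Y = 22X^3:
If X → X(1 + 0.38)
Then Y → Y · (1 + 0.38)^3
     ≈ Y · 2.6281

Percentage change = ((1 + 0.38)^3 − 1) × 100% ≈ 162.8%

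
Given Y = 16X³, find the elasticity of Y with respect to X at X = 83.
Elasticity = 3

Elasticity = (dY/dX) · (X/Y)

dY/dX = 48·X²
At X = 83: dY/dX = 330672, Y = 9148592

Elasticity = 330672 · (83 / 9148592) = 3

Interpretation: for a small percentage change in X, the percentage change in Y is approximately 3.00 times as large.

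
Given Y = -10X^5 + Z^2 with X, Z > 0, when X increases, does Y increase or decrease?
Y decreases

Taking the partial derivative:
∂Y/∂X = -50X^4

∂Y/∂X = -50X^4 < 0 (assuming positive values)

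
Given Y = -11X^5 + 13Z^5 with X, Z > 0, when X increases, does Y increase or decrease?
Y decreases

Taking the partial derivative:
∂Y/∂X = -55X^4

∂Y/∂X = -55X^4 < 0 (assuming positive values)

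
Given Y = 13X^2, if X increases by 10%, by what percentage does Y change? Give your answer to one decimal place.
21.0%

For Y = 13X^2:
If X → X(1 + 0.1)
Then Y → Y · (1 + 0.1)^2
     = Y · 1.2100

Percentage change = ((1 + 0.1)^2 − 1) × 100% = 21.0%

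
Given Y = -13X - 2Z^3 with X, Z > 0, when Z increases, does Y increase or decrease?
Y decreases

Taking the partial derivative:
∂Y/∂Z = -6Z^2

∂Y/∂Z = -6Z^2 < 0 (assuming positive values)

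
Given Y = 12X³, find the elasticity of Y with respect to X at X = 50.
Elasticity = 3

Elasticity = (dY/dX) · (X/Y)

dY/dX = 36·X²
At X = 50: dY/dX = 90000, Y = 1500000

Elasticity = 90000 · (50 / 1500000) = 3

Interpretation: for a small percentage change in X, the percentage change in Y is approximately 3.00 times as large.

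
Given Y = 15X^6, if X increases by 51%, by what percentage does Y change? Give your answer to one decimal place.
1085.4%

For Y = 15X^6:
If X → X(1 + 0.51)
Then Y → Y · (1 + 0.51)^6
     ≈ Y · 11.8539

Percentage change = ((1 + 0.51)^6 − 1) × 100% ≈ 1085.4%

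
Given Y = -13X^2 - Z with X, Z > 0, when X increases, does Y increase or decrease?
Y decreases

Taking the partial derivative:
∂Y/∂X = -26X

∂Y/∂X = -26X < 0 (assuming positive values)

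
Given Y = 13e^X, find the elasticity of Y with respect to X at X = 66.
Elasticity = 66

Elasticity = (dY/dX) · (X/Y)

dY/dX = 13·e^X
At X = 66: dY/dX = 13·e^66, Y = 13·e^66

Elasticity = (13·e^66) · (66 / (13·e^66)) = 66

Interpretation: for a small percentage change in X, the percentage change in Y is approximately 66.00 times as large.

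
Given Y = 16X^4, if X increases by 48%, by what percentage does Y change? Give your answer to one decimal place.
379.8%

For Y = 16X^4:
If X → X(1 + 0.48)
Then Y → Y · (1 + 0.48)^4
     ≈ Y · 4.7979

Percentage change = ((1 + 0.48)^4 − 1) × 100% ≈ 379.8%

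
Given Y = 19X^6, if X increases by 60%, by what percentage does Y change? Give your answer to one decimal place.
1577.7%

For Y = 19X^6:
If X → X(1 + 0.6)
Then Y → Y · (1 + 0.6)^6
     ≈ Y · 16.7772

Percentage change = ((1 + 0.6)^6 − 1) × 100% ≈ 1577.7%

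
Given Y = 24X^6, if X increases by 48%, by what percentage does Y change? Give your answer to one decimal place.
950.9%

For Y = 24X^6:
If X → X(1 + 0.48)
Then Y → Y · (1 + 0.48)^6
     ≈ Y · 10.5092

Percentage change = ((1 + 0.48)^6 − 1) × 100% ≈ 950.9%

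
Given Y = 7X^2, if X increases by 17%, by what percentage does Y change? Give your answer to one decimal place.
36.9%

For Y = 7X^2:
If X → X(1 + 0.17)
Then Y → Y · (1 + 0.17)^2
     = Y · 1.3689

Percentage change = ((1 + 0.17)^2 − 1) × 100% ≈ 36.9%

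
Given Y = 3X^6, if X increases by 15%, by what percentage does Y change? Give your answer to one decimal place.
131.3%

For Y = 3X^6:
If X → X(1 + 0.15)
Then Y → Y · (1 + 0.15)^6
     ≈ Y · 2.3131

Percentage change = ((1 + 0.15)^6 − 1) × 100% ≈ 131.3%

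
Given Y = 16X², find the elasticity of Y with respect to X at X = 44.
Elasticity = 2

Elasticity = (dY/dX) · (X/Y)

dY/dX = 32·X
At X = 44: dY/dX = 1408, Y = 30976

Elasticity = 1408 · (44 / 30976) = 2

Interpretation: for a small percentage change in X, the percentage change in Y is approximately 2.00 times as large.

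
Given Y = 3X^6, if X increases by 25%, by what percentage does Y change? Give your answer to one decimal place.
281.5%

For Y = 3X^6:
If X → X(1 + 0.25)
Then Y → Y · (1 + 0.25)^6
     ≈ Y · 3.8147

Percentage change = ((1 + 0.25)^6 − 1) × 100% ≈ 281.5%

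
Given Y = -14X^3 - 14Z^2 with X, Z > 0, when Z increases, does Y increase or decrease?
Y decreases

Taking the partial derivative:
∂Y/∂Z = -28Z

∂Y/∂Z = -28Z < 0 (assuming positive values)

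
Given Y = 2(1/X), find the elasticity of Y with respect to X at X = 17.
Elasticity = -1

Elasticity = (dY/dX) · (X/Y)

dY/dX = -2/X²
At X = 17: dY/dX = -2/289, Y = 2/17

Elasticity = (-2/289) · (17 / (2/17)) = -1

Interpretation: for a small percentage change in X, the percentage change in Y is approximately -1.00 times as large.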